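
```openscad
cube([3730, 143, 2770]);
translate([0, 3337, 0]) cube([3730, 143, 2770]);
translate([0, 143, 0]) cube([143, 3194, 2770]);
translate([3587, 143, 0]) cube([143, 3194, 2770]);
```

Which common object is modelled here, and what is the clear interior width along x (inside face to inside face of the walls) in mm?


A house (or room) frame. The interior width is 3444 mm.

Four 2770 mm walls enclosing a rectangle with no floor or roof — a room or house frame. Outside width is 3730 mm and wall thickness is 143 mm, so the interior width is 3730 − 2 × 143 = 3444 mm.


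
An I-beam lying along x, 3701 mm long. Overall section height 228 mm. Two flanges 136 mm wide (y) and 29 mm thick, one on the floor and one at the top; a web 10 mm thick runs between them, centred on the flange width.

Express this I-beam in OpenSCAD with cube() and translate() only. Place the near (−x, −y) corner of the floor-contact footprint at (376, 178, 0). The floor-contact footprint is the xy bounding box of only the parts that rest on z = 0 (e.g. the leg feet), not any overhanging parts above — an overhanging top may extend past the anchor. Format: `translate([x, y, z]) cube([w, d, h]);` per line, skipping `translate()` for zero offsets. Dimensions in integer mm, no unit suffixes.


translate([376, 178, 0]) cube([3701, 136, 29]);
translate([376, 241, 29]) cube([3701, 10, 170]);
translate([376, 178, 199]) cube([3701, 136, 29]);


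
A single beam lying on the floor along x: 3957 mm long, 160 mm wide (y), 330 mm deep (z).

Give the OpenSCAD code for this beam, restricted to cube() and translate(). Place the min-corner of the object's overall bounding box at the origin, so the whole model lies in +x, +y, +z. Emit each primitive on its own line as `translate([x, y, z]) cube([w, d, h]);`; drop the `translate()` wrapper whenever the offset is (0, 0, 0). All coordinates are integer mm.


cube([3957, 160, 330]);


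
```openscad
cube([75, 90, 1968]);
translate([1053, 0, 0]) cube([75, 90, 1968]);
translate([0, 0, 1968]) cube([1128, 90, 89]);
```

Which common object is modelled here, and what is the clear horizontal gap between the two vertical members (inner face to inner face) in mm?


A door frame. The clear opening width is 978 mm.

Two 1968 mm tall posts with a header on top — a door frame. The left jamb is 75 mm wide at x = 0; the right jamb starts at x = 1053. The clear opening is 1053 − 75 = 978 mm.


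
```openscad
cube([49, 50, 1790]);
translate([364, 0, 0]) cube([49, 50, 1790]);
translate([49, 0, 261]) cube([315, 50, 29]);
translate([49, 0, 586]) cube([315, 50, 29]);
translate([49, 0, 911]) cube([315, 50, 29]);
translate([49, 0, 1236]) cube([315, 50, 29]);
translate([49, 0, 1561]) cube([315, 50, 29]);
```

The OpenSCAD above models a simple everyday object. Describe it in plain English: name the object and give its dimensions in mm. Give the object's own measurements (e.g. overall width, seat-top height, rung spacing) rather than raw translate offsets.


A straight ladder. Two 49×50 mm vertical rails, 1790 mm tall, stand 413 mm apart (outside-to-outside) with their front faces coplanar on the −y side. 5 rungs, each 50 mm deep and 29 mm tall, span between the inner faces of the rails, front faces flush with the rails. The lowest rung's underside is at z = 261 mm and rungs are spaced 325 mm apart (underside to underside).


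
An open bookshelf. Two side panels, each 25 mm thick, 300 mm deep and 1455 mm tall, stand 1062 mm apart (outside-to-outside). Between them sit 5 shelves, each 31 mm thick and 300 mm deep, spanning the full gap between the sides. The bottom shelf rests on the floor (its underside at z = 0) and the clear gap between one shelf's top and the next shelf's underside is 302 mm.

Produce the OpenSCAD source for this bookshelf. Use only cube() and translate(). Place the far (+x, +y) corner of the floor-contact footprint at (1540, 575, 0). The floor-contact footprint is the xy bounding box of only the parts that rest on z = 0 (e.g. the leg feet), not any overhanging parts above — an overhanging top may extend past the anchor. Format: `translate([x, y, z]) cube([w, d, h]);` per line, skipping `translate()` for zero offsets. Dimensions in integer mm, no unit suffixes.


translate([478, 275, 0]) cube([25, 300, 1455]);
translate([1515, 275, 0]) cube([25, 300, 1455]);
translate([503, 275, 0]) cube([1012, 300, 31]);
translate([503, 275, 333]) cube([1012, 300, 31]);
translate([503, 275, 666]) cube([1012, 300, 31]);
translate([503, 275, 999]) cube([1012, 300, 31]);
translate([503, 275, 1332]) cube([1012, 300, 31]);


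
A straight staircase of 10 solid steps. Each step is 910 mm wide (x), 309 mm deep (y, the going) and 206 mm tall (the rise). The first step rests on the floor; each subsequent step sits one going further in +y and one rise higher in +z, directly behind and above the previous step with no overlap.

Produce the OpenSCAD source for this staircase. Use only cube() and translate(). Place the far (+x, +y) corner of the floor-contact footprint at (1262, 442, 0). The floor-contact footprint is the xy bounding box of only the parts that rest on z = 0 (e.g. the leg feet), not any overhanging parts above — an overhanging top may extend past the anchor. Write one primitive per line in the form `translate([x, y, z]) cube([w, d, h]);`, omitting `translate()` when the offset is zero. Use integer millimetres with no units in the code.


translate([352, 133, 0]) cube([910, 309, 206]);
translate([352, 442, 206]) cube([910, 309, 206]);
translate([352, 751, 412]) cube([910, 309, 206]);
translate([352, 1060, 618]) cube([910, 309, 206]);
translate([352, 1369, 824]) cube([910, 309, 206]);
translate([352, 1678, 1030]) cube([910, 309, 206]);
translate([352, 1987, 1236]) cube([910, 309, 206]);
translate([352, 2296, 1442]) cube([910, 309, 206]);
translate([352, 2605, 1648]) cube([910, 309, 206]);
translate([352, 2914, 1854]) cube([910, 309, 206]);


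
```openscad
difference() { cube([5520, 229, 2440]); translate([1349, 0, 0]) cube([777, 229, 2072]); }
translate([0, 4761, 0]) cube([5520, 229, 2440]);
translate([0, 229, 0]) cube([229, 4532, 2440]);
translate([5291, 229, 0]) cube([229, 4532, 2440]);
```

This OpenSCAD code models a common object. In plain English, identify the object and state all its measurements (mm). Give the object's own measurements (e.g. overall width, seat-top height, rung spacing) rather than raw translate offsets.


A single room: four walls, each 2440 mm tall and 229 mm thick, enclosing an outside footprint 5520×4990 mm (x × y), no floor or roof. The front and back walls (−y and +y sides) run the full x-width; the side walls fit between their inner faces. A door opening 777 mm wide and 2072 mm tall is cut through the front wall from the floor up, its −x edge 1349 mm from the wall's −x end.


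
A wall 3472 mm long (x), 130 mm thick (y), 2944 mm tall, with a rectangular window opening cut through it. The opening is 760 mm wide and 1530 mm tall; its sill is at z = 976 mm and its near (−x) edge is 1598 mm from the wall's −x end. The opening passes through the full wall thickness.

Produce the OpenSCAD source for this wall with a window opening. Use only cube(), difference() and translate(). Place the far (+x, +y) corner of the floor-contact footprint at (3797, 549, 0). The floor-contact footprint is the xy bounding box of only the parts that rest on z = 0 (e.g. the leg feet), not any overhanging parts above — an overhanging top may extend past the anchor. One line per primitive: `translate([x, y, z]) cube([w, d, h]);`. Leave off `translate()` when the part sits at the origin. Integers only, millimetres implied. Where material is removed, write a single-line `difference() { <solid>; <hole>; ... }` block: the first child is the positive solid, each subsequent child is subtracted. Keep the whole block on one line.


difference() { translate([325, 419, 0]) cube([3472, 130, 2944]); translate([1923, 419, 976]) cube([760, 130, 1530]); }


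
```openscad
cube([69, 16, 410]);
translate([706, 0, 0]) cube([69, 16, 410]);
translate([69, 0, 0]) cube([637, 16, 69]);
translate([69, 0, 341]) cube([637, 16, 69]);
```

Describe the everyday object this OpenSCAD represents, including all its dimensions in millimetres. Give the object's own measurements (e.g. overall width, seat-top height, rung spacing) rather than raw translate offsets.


A rectangular picture frame lying in the x–z plane (depth along y). The opening is 637 mm wide (x) by 272 mm tall (z), surrounded by a border 69 mm wide on all four sides. The frame is 16 mm deep and is made of two full-height vertical stiles with two horizontal rails fitted between them.


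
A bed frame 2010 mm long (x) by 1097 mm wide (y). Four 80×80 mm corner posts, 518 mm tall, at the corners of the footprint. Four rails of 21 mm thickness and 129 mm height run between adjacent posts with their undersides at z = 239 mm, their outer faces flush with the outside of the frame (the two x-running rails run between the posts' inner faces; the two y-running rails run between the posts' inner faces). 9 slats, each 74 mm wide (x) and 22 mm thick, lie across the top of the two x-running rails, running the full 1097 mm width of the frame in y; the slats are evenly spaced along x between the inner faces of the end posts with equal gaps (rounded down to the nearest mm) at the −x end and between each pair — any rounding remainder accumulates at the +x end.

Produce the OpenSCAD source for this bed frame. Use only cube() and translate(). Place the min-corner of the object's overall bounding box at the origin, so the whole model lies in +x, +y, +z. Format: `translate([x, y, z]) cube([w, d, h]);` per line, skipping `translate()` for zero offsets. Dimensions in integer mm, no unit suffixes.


// slat z = rail_z + rail_h = 239 + 129 = 368
// slat gap = ⌊(1850 − 9·74) / 10⌋ = 118
cube([80, 80, 518]);
translate([0, 1017, 0]) cube([80, 80, 518]);
translate([1930, 0, 0]) cube([80, 80, 518]);
translate([1930, 1017, 0]) cube([80, 80, 518]);
translate([80, 0, 239]) cube([1850, 21, 129]);
translate([80, 1076, 239]) cube([1850, 21, 129]);
translate([0, 80, 239]) cube([21, 937, 129]);
translate([1989, 80, 239]) cube([21, 937, 129]);
translate([198, 0, 368]) cube([74, 1097, 22]);
translate([390, 0, 368]) cube([74, 1097, 22]);
translate([582, 0, 368]) cube([74, 1097, 22]);
translate([774, 0, 368]) cube([74, 1097, 22]);
translate([966, 0, 368]) cube([74, 1097, 22]);
translate([1158, 0, 368]) cube([74, 1097, 22]);
translate([1350, 0, 368]) cube([74, 1097, 22]);
translate([1542, 0, 368]) cube([74, 1097, 22]);
translate([1734, 0, 368]) cube([74, 1097, 22]);


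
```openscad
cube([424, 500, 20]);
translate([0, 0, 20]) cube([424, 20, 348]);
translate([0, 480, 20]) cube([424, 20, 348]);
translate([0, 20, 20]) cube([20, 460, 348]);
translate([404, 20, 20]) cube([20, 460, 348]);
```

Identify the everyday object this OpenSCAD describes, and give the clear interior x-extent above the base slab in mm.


An open box. The internal width is 384 mm.

A 424×500 base slab with four walls standing on it — an open box. The base is 424 mm wide and the walls are 20 mm thick, so the internal width is 424 − 2 × 20 = 384 mm.


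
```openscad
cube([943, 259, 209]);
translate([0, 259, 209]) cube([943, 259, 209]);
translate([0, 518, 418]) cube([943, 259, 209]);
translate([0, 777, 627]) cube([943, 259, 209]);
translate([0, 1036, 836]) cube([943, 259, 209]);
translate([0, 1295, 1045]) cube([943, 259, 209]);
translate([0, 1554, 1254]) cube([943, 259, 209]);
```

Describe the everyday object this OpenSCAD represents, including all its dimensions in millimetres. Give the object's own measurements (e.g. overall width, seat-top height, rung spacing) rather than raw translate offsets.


A straight staircase of 7 solid steps. Each step is 943 mm wide (x), 259 mm deep (y, the going) and 209 mm tall (the rise). The first step rests on the floor; each subsequent step sits one going further in +y and one rise higher in +z, directly behind and above the previous step with no overlap.


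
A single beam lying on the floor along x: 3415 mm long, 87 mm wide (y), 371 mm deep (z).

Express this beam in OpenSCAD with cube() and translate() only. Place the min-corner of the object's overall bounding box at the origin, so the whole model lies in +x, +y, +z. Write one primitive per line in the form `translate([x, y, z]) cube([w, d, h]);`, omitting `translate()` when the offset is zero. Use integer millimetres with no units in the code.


cube([3415, 87, 371]);


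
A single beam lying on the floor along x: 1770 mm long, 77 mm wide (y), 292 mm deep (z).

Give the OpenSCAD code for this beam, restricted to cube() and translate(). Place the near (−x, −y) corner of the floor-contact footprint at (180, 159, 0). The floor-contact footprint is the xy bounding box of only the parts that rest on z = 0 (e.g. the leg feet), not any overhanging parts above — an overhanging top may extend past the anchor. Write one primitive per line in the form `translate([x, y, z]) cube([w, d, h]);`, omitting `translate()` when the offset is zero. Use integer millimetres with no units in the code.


translate([180, 159, 0]) cube([1770, 77, 292]);


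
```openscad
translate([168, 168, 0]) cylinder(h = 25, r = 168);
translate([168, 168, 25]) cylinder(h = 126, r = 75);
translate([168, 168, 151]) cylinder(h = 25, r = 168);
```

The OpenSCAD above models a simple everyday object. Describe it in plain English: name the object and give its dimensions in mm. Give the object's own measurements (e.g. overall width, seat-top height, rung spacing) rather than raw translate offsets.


A spool: two coaxial disc flanges of radius 168 mm and thickness 25 mm, joined by a core cylinder of radius 75 mm and height 126 mm. The lower flange rests on z = 0 and the three cylinders share a vertical axis.


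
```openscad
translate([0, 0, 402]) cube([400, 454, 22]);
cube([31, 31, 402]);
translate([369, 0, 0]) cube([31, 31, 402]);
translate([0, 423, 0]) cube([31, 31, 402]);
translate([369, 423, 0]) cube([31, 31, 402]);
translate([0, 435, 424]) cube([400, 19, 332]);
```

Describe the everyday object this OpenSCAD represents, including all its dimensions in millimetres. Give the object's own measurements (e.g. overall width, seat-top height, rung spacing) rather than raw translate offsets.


A chair. The seat is a 400×454×22 mm slab with its top at z = 424 mm, on four 31×31 mm corner legs (flush with the seat edges, standing on z = 0). A flat backrest 19 mm thick, 332 mm tall, spans the full seat width and rises from the seat top along its +y edge, rear face flush with the rear of the seat.


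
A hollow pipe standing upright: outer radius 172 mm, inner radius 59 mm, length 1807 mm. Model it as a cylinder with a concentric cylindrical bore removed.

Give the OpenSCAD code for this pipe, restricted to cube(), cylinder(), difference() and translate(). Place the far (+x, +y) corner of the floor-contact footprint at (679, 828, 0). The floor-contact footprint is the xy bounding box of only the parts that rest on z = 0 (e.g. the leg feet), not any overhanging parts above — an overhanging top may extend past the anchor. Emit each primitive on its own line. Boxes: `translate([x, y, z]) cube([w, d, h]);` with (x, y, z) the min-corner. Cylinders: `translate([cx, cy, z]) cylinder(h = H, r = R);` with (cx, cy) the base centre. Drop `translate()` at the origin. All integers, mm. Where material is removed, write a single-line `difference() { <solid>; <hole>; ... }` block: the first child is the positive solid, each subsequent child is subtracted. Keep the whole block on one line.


difference() { translate([507, 656, 0]) cylinder(h = 1807, r = 172); translate([507, 656, 0]) cylinder(h = 1807, r = 59); }


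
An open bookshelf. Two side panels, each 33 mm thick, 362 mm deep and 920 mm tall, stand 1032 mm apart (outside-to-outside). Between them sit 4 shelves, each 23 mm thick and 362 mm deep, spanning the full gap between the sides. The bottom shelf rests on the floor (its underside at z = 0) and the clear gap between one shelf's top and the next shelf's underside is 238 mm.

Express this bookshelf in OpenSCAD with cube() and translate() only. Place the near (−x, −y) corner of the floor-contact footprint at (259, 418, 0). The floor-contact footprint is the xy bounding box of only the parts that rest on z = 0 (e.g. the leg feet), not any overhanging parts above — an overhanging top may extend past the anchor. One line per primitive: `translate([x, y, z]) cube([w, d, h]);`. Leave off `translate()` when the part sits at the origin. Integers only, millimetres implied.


translate([259, 418, 0]) cube([33, 362, 920]);
translate([1258, 418, 0]) cube([33, 362, 920]);
translate([292, 418, 0]) cube([966, 362, 23]);
translate([292, 418, 261]) cube([966, 362, 23]);
translate([292, 418, 522]) cube([966, 362, 23]);
translate([292, 418, 783]) cube([966, 362, 23]);


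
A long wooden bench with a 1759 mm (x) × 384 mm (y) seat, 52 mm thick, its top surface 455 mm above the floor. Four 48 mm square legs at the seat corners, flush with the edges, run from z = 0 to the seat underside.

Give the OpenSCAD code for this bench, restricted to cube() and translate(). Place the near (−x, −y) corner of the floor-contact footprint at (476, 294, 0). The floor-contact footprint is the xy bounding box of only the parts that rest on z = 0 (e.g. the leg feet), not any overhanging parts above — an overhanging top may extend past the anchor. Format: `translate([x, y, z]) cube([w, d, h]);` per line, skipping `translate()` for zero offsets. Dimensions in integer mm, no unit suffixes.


// leg_h = 455 − 52 = 403
translate([476, 294, 403]) cube([1759, 384, 52]);
translate([476, 294, 0]) cube([48, 48, 403]);
translate([476, 630, 0]) cube([48, 48, 403]);
translate([2187, 294, 0]) cube([48, 48, 403]);
translate([2187, 630, 0]) cube([48, 48, 403]);


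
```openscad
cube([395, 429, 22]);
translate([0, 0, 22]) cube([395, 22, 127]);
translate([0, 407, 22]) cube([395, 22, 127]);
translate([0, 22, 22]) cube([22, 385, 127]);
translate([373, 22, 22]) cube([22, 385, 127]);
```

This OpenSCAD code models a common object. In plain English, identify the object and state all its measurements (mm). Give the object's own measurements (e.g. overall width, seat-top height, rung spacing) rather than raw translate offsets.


An open-topped rectangular box: outside dimensions 395×429×149 mm, with a uniform wall and base thickness of 22 mm. The base is a full 395×429 slab on the floor; four walls sit on top of the base. The front and back walls (the −y and +y sides) span the full width; the two side walls fit between them.


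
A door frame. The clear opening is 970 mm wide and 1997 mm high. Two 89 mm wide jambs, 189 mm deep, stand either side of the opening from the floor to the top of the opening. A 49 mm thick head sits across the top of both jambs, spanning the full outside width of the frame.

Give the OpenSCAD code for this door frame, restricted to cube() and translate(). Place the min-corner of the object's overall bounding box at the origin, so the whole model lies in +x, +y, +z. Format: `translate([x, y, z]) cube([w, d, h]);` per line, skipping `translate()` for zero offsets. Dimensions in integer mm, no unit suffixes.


cube([89, 189, 1997]);
translate([1059, 0, 0]) cube([89, 189, 1997]);
translate([0, 0, 1997]) cube([1148, 189, 49]);


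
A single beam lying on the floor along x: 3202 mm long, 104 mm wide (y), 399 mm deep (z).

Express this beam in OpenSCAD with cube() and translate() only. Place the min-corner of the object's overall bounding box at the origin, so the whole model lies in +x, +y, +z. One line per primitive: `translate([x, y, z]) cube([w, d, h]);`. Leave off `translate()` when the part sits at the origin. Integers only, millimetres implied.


cube([3202, 104, 399]);


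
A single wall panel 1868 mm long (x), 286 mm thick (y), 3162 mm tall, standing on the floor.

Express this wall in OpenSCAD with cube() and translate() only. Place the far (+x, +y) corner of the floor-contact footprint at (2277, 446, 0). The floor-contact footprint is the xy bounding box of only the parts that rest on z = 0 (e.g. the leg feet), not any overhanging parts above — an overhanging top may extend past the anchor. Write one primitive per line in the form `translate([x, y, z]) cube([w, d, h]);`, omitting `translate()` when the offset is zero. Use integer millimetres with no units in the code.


translate([409, 160, 0]) cube([1868, 286, 3162]);


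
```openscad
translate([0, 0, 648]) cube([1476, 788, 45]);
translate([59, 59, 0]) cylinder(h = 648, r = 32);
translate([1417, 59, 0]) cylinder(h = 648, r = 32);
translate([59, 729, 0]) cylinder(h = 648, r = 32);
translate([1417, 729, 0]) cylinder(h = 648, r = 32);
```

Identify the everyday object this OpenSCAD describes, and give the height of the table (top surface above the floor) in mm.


A table. The table height is 693 mm.

A 1476×788×45 slab sits at z = 648 on four Ø64 mm round legs — a table. The top surface is at 648 + 45 = 693 mm.


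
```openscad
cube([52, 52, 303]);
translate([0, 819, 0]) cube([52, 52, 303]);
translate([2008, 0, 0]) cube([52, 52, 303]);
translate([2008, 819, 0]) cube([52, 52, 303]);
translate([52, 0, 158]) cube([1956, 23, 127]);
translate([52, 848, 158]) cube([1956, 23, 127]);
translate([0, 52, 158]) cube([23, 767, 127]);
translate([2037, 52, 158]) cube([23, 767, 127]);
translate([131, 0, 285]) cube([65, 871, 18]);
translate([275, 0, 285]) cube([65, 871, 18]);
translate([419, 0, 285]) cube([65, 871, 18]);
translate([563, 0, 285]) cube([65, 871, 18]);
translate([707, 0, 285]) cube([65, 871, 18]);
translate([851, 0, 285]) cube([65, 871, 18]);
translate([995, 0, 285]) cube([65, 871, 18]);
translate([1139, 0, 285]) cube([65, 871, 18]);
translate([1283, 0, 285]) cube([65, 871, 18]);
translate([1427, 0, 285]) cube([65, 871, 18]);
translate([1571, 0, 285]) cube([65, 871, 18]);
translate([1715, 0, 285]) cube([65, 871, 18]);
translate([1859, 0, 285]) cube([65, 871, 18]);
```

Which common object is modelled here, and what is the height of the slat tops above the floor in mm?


A bed frame. The slat-top height is 303 mm.

Four posts, four rails, and a row of slats — a bed frame. Slats sit on the rails at z = 158 + 127 = 285; with slat thickness 18, the top is 303 mm.


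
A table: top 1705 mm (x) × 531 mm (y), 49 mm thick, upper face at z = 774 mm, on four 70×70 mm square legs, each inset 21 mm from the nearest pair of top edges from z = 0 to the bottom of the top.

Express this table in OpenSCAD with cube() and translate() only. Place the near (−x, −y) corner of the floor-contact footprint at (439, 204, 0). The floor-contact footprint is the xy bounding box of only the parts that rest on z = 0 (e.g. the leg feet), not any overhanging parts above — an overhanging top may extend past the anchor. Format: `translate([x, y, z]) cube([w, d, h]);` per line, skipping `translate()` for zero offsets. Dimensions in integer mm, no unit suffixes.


// leg_h = 774 - 49 = 725
translate([418, 183, 725]) cube([1705, 531, 49]);
translate([439, 204, 0]) cube([70, 70, 725]);
translate([2032, 204, 0]) cube([70, 70, 725]);
translate([439, 623, 0]) cube([70, 70, 725]);
translate([2032, 623, 0]) cube([70, 70, 725]);


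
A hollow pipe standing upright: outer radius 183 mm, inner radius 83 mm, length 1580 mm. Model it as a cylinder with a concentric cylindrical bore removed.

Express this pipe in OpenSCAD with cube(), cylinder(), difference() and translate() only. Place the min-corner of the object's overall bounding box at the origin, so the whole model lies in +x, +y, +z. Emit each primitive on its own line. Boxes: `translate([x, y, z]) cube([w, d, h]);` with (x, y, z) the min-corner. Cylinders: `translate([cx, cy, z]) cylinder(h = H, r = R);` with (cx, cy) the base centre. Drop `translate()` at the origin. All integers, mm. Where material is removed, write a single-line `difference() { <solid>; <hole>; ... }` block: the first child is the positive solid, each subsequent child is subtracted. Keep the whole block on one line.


difference() { translate([183, 183, 0]) cylinder(h = 1580, r = 183); translate([183, 183, 0]) cylinder(h = 1580, r = 83); }


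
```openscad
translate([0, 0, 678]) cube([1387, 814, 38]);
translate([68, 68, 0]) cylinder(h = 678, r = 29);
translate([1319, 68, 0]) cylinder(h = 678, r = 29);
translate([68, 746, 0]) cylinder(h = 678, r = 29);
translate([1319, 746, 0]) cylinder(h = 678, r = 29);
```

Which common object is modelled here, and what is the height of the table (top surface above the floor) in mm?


A table. The table height is 716 mm.

A 1387×814×38 slab sits at z = 678 on four Ø58 mm round legs — a table. The top surface is at 678 + 38 = 716 mm.


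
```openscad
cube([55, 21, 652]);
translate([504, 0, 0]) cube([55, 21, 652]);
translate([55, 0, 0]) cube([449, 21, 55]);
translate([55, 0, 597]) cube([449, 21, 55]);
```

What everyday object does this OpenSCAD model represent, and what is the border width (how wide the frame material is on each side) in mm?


A picture frame. The border width is 55 mm.

Four thin pieces enclosing a rectangular opening — a picture frame. The two full-height stiles are 652 mm tall; the top rail sits at z = 597 and is 55 mm tall, so the border above the opening is 652 − 597 = 55 mm, matching the stile x-width.


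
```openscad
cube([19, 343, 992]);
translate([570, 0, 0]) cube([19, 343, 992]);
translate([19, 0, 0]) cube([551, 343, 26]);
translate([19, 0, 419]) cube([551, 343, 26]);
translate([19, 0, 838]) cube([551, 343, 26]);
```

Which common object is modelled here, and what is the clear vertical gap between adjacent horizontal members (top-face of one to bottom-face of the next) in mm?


A bookshelf. The clear shelf gap is 393 mm.

Two tall side panels with 3 horizontal boards between them — a bookshelf. The first two shelf undersides are at z = 0 and z = 419; with shelf thickness 26, the clear gap is 419 − 0 − 26 = 393 mm.


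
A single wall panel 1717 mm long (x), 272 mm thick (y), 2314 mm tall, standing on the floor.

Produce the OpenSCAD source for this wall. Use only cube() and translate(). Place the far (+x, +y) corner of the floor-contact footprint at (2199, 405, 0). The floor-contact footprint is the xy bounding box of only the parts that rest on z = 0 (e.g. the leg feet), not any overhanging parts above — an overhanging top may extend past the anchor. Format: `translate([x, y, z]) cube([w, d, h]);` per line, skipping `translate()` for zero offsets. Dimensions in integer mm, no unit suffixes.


translate([482, 133, 0]) cube([1717, 272, 2314]);


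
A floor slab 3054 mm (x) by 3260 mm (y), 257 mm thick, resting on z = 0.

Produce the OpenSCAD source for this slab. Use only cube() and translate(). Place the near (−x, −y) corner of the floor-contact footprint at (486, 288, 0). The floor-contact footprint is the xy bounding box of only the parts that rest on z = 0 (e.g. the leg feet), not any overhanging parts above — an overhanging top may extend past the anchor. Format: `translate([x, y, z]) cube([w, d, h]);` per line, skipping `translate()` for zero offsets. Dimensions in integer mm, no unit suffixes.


translate([486, 288, 0]) cube([3054, 3260, 257]);


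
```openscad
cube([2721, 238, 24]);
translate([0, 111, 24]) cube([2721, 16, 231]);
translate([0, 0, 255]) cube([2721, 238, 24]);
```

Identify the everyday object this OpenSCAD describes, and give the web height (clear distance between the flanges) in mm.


An I-beam. The web height is 231 mm.

Two wide flanges with a thin centred web — an I-beam. Overall 279 mm minus two 24 mm flanges gives a web of 279 − 2·24 = 231 mm.


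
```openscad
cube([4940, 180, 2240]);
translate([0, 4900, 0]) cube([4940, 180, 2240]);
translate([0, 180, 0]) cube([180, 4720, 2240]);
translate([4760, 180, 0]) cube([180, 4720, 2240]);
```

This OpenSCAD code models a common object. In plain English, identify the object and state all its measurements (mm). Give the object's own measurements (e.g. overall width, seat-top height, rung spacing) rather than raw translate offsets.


The wall frame of a small rectangular building: four walls, each 2240 mm tall and 180 mm thick, enclosing a footprint 4940 mm (x) by 5080 mm (y) outside-to-outside, with no floor or roof. The front and back walls (the −y and +y sides) span the full width; the two side walls fit between them.


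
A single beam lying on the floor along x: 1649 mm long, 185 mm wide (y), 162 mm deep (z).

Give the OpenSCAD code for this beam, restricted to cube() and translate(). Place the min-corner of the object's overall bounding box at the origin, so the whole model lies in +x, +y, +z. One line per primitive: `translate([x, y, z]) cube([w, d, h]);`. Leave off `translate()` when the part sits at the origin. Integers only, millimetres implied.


cube([1649, 185, 162]);


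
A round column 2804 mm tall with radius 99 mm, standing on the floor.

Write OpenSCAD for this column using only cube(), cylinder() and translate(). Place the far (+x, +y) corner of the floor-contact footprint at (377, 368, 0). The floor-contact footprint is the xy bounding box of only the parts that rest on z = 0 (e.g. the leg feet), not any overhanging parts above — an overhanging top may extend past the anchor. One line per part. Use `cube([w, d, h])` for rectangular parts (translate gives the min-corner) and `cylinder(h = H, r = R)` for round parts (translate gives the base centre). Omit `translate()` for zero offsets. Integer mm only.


translate([278, 269, 0]) cylinder(h = 2804, r = 99);


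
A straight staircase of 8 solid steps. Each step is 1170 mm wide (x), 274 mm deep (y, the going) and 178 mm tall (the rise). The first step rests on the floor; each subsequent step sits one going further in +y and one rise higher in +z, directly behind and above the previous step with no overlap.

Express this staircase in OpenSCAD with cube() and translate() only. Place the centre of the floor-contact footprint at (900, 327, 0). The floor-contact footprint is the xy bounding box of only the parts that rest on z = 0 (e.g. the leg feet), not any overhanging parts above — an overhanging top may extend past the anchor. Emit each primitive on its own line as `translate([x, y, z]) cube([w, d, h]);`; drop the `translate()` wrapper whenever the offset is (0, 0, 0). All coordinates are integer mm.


translate([315, 190, 0]) cube([1170, 274, 178]);
translate([315, 464, 178]) cube([1170, 274, 178]);
translate([315, 738, 356]) cube([1170, 274, 178]);
translate([315, 1012, 534]) cube([1170, 274, 178]);
translate([315, 1286, 712]) cube([1170, 274, 178]);
translate([315, 1560, 890]) cube([1170, 274, 178]);
translate([315, 1834, 1068]) cube([1170, 274, 178]);
translate([315, 2108, 1246]) cube([1170, 274, 178]);


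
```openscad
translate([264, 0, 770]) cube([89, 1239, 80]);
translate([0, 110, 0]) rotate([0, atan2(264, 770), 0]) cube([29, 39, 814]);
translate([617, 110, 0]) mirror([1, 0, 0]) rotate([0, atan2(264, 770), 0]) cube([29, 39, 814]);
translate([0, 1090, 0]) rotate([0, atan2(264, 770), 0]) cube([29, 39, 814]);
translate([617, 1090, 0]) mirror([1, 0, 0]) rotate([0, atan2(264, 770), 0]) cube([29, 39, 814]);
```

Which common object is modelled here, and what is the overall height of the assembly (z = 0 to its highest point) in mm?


A sawhorse. The overall height is 850 mm.

A beam across two mirrored pairs of raked legs — a sawhorse. The beam's underside is at z = 770 (matching the legs' vertical rise in atan2(264, 770)) and the beam is 80 mm tall, so its top is at 770 + 80 = 850 mm. The raked legs top out at the beam's underside, so that is the highest point.


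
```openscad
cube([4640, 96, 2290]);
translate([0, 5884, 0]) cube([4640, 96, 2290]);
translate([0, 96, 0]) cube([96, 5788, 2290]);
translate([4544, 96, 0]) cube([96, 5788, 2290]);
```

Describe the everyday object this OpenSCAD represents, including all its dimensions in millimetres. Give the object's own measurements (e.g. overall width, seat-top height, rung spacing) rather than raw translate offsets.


The wall frame of a small rectangular building: four walls, each 2290 mm tall and 96 mm thick, enclosing a footprint 4640 mm (x) by 5980 mm (y) outside-to-outside, with no floor or roof. The front and back walls (the −y and +y sides) span the full width; the two side walls fit between them.


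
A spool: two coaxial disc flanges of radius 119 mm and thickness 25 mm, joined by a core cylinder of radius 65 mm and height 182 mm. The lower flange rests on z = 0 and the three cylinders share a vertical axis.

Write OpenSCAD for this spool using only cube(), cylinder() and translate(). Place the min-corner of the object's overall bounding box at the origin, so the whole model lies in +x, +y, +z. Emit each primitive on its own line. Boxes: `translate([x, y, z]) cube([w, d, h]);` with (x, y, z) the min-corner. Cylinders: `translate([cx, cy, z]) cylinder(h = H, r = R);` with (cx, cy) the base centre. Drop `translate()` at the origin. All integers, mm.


translate([119, 119, 0]) cylinder(h = 25, r = 119);
translate([119, 119, 25]) cylinder(h = 182, r = 65);
translate([119, 119, 207]) cylinder(h = 25, r = 119);


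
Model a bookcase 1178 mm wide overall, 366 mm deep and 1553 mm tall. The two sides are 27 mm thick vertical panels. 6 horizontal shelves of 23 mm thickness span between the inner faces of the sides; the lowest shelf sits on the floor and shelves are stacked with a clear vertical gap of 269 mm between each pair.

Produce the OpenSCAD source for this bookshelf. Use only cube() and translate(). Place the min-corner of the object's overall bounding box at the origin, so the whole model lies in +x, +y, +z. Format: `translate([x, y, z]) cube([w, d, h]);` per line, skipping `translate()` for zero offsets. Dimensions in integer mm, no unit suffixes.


cube([27, 366, 1553]);
translate([1151, 0, 0]) cube([27, 366, 1553]);
translate([27, 0, 0]) cube([1124, 366, 23]);
translate([27, 0, 292]) cube([1124, 366, 23]);
translate([27, 0, 584]) cube([1124, 366, 23]);
translate([27, 0, 876]) cube([1124, 366, 23]);
translate([27, 0, 1168]) cube([1124, 366, 23]);
translate([27, 0, 1460]) cube([1124, 366, 23]);


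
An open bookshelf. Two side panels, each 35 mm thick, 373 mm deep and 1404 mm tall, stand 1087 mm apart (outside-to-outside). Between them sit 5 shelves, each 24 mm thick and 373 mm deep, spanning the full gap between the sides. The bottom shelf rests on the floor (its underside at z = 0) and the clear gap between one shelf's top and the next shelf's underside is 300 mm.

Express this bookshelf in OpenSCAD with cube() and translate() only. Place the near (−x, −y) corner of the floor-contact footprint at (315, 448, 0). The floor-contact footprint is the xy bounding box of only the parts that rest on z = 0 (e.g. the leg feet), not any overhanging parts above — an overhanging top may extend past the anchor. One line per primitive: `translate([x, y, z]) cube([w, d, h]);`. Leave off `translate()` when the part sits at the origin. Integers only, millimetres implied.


translate([315, 448, 0]) cube([35, 373, 1404]);
translate([1367, 448, 0]) cube([35, 373, 1404]);
translate([350, 448, 0]) cube([1017, 373, 24]);
translate([350, 448, 324]) cube([1017, 373, 24]);
translate([350, 448, 648]) cube([1017, 373, 24]);
translate([350, 448, 972]) cube([1017, 373, 24]);
translate([350, 448, 1296]) cube([1017, 373, 24]);


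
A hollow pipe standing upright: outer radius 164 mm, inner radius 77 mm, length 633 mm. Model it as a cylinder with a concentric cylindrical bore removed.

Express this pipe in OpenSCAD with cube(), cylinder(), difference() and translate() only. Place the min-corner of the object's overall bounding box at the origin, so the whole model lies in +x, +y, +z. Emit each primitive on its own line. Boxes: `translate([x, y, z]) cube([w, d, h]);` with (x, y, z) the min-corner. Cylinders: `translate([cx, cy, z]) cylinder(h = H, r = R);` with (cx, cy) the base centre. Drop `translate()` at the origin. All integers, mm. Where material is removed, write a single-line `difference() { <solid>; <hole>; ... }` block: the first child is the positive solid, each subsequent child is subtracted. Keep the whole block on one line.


difference() { translate([164, 164, 0]) cylinder(h = 633, r = 164); translate([164, 164, 0]) cylinder(h = 633, r = 77); }


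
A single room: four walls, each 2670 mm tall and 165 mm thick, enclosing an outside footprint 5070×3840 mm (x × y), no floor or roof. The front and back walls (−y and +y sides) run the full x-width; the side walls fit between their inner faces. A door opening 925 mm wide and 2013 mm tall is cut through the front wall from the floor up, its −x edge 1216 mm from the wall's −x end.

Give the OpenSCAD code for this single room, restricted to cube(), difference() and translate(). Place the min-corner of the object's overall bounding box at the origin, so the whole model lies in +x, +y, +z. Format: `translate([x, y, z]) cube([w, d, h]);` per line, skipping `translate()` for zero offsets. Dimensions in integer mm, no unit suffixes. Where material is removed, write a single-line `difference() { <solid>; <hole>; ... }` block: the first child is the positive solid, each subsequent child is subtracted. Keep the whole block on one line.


difference() { cube([5070, 165, 2670]); translate([1216, 0, 0]) cube([925, 165, 2013]); }
translate([0, 3675, 0]) cube([5070, 165, 2670]);
translate([0, 165, 0]) cube([165, 3510, 2670]);
translate([4905, 165, 0]) cube([165, 3510, 2670]);


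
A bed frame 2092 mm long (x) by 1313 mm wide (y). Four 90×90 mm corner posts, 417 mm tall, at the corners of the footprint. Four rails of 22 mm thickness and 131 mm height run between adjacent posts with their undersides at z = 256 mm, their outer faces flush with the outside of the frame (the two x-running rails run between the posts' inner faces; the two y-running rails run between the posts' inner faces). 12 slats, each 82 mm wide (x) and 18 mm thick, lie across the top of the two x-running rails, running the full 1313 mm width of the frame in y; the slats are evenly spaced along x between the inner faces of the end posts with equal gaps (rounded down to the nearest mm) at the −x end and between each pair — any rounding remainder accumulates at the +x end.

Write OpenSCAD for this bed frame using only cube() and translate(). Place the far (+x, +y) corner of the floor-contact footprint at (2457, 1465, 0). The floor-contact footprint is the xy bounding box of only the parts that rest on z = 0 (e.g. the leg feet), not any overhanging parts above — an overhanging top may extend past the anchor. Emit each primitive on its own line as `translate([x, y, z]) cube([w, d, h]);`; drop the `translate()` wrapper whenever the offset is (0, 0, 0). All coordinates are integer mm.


translate([365, 152, 0]) cube([90, 90, 417]);
translate([365, 1375, 0]) cube([90, 90, 417]);
translate([2367, 152, 0]) cube([90, 90, 417]);
translate([2367, 1375, 0]) cube([90, 90, 417]);
translate([455, 152, 256]) cube([1912, 22, 131]);
translate([455, 1443, 256]) cube([1912, 22, 131]);
translate([365, 242, 256]) cube([22, 1133, 131]);
translate([2435, 242, 256]) cube([22, 1133, 131]);
translate([526, 152, 387]) cube([82, 1313, 18]);
translate([679, 152, 387]) cube([82, 1313, 18]);
translate([832, 152, 387]) cube([82, 1313, 18]);
translate([985, 152, 387]) cube([82, 1313, 18]);
translate([1138, 152, 387]) cube([82, 1313, 18]);
translate([1291, 152, 387]) cube([82, 1313, 18]);
translate([1444, 152, 387]) cube([82, 1313, 18]);
translate([1597, 152, 387]) cube([82, 1313, 18]);
translate([1750, 152, 387]) cube([82, 1313, 18]);
translate([1903, 152, 387]) cube([82, 1313, 18]);
translate([2056, 152, 387]) cube([82, 1313, 18]);
translate([2209, 152, 387]) cube([82, 1313, 18]);


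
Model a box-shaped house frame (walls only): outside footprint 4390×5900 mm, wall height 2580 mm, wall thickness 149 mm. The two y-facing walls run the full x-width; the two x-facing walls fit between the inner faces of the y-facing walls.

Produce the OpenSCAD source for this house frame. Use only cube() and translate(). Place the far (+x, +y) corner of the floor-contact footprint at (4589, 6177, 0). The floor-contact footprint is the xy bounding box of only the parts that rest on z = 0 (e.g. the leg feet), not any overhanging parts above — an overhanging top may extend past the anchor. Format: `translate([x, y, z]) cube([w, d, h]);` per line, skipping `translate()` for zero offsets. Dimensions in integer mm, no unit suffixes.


translate([199, 277, 0]) cube([4390, 149, 2580]);
translate([199, 6028, 0]) cube([4390, 149, 2580]);
translate([199, 426, 0]) cube([149, 5602, 2580]);
translate([4440, 426, 0]) cube([149, 5602, 2580]);
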